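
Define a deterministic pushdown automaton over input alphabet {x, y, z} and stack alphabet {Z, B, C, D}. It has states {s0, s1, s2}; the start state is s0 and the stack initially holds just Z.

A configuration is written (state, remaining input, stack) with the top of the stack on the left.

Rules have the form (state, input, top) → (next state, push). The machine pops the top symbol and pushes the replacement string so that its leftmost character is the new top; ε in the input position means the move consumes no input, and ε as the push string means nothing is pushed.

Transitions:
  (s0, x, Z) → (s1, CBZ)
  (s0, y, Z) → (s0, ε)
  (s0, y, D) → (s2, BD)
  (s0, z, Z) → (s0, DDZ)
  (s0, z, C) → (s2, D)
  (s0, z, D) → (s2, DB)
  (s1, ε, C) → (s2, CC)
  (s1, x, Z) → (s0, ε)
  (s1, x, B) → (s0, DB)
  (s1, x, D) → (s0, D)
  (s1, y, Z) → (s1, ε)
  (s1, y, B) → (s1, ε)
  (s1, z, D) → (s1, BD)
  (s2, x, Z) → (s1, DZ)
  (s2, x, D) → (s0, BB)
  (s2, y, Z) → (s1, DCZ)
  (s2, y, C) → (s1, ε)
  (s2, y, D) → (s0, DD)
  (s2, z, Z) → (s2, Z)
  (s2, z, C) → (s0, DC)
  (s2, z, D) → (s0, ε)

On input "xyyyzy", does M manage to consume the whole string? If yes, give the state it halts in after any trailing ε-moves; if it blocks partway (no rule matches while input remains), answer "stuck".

s2

(s0, xyyyzy, Z) ⊢ (s1, yyyzy, CBZ) ⊢ (s2, yyyzy, CCBZ) ⊢ (s1, yyzy, CBZ) ⊢ (s2, yyzy, CCBZ) ⊢ (s1, yzy, CBZ) ⊢ (s2, yzy, CCBZ) ⊢ (s1, zy, CBZ) ⊢ (s2, zy, CCBZ) ⊢ (s0, y, DCCBZ) ⊢ (s2, ε, BDCCBZ)
All input consumed; M is in state s2.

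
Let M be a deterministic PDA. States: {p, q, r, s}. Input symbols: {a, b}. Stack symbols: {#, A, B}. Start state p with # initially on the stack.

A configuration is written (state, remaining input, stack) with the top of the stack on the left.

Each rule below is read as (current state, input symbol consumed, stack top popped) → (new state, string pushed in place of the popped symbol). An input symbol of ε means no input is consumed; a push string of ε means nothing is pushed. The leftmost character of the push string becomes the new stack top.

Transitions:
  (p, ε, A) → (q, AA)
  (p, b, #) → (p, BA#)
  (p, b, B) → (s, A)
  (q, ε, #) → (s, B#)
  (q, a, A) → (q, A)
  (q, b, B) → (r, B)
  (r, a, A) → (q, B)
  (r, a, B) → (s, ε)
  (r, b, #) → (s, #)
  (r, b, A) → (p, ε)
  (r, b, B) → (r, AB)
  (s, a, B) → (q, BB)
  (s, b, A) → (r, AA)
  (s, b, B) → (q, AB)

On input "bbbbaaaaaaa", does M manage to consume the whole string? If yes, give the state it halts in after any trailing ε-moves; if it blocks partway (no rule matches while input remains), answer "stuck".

q

(p, bbbbaaaaaaa, #)
  read b, top #: go to p, push BA# → (p, bbbaaaaaaa, BA#)
  read b, top B: go to s, push A → (s, bbaaaaaaa, AA#)
  read b, top A: go to r, push AA → (r, baaaaaaa, AAA#)
  read b, top A: go to p, push ε → (p, aaaaaaa, AA#)
  ε-move, top A: go to q, push AA → (q, aaaaaaa, AAA#)
  read a, top A: go to q, push A → (q, aaaaaa, AAA#)
  read a, top A: go to q, push A → (q, aaaaa, AAA#)
  read a, top A: go to q, push A → (q, aaaa, AAA#)
  read a, top A: go to q, push A → (q, aaa, AAA#)
  read a, top A: go to q, push A → (q, aa, AAA#)
  read a, top A: go to q, push A → (q, a, AAA#)
  read a, top A: go to q, push A → (q, ε, AAA#)
All input consumed; M is in state q.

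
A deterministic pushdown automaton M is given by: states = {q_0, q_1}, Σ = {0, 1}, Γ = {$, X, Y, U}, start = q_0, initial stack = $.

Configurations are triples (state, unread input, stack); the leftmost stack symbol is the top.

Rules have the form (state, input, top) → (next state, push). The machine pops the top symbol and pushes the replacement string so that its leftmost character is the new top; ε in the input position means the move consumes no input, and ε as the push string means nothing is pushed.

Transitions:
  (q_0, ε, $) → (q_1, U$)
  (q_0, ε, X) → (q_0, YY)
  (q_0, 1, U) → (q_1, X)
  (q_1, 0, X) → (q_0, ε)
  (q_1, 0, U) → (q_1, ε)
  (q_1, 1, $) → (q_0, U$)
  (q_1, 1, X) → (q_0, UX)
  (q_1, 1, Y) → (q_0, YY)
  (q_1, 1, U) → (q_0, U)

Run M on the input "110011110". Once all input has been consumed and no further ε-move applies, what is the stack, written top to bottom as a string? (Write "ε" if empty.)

(q_0, 110011110, $)
  ε-move, top $: go to q_1, push U$ → (q_1, 110011110, U$)
  read 1, top U: go to q_0, push U → (q_0, 10011110, U$)
  read 1, top U: go to q_1, push X → (q_1, 0011110, X$)
  read 0, top X: go to q_0, push ε → (q_0, 011110, $)
  ε-move, top $: go to q_1, push U$ → (q_1, 011110, U$)
  read 0, top U: go to q_1, push ε → (q_1, 11110, $)
  read 1, top $: go to q_0, push U$ → (q_0, 1110, U$)
  read 1, top U: go to q_1, push X → (q_1, 110, X$)
  read 1, top X: go to q_0, push UX → (q_0, 10, UX$)
  read 1, top U: go to q_1, push X → (q_1, 0, XX$)
  read 0, top X: go to q_0, push ε → (q_0, ε, X$)
  ε-move, top X: go to q_0, push YY → (q_0, ε, YY$)
All input consumed in state q_0 with stack YY$.

YY$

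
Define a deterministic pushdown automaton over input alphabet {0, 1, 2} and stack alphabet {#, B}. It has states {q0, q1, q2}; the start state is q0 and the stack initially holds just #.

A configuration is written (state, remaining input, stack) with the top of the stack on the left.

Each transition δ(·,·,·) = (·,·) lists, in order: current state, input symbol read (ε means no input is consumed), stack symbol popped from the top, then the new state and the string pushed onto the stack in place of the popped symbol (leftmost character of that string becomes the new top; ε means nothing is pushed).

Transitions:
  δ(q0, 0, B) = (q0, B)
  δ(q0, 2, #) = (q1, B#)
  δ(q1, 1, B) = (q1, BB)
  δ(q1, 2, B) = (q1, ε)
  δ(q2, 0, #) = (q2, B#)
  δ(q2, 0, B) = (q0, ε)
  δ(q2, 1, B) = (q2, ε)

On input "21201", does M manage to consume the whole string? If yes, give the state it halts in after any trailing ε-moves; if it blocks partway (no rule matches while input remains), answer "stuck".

(q0, 21201, #) ⊢ (q1, 1201, B#) ⊢ (q1, 201, BB#) ⊢ (q1, 01, B#)
No transition for (q1, 0, top B); M blocks with input 01 remaining.

stuck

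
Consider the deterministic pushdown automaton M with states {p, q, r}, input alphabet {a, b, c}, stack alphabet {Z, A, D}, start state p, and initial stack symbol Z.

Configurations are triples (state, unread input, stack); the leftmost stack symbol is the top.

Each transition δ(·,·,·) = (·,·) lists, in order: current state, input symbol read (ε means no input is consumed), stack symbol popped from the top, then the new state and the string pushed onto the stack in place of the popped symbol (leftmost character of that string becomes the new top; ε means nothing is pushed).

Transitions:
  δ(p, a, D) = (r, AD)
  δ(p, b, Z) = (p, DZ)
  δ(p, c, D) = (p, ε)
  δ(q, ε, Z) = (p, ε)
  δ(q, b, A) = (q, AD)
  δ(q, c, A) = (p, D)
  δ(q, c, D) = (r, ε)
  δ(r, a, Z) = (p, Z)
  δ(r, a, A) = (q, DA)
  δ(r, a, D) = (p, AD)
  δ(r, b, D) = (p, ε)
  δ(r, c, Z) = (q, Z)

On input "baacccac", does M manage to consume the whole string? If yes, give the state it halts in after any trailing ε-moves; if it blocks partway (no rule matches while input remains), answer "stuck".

(p, baacccac, Z)
  read b, top Z: go to p, push DZ → (p, aacccac, DZ)
  read a, top D: go to r, push AD → (r, acccac, ADZ)
  read a, top A: go to q, push DA → (q, cccac, DADZ)
  read c, top D: go to r, push ε → (r, ccac, ADZ)
No transition for (r, c, top A); M blocks with input ccac remaining.

stuck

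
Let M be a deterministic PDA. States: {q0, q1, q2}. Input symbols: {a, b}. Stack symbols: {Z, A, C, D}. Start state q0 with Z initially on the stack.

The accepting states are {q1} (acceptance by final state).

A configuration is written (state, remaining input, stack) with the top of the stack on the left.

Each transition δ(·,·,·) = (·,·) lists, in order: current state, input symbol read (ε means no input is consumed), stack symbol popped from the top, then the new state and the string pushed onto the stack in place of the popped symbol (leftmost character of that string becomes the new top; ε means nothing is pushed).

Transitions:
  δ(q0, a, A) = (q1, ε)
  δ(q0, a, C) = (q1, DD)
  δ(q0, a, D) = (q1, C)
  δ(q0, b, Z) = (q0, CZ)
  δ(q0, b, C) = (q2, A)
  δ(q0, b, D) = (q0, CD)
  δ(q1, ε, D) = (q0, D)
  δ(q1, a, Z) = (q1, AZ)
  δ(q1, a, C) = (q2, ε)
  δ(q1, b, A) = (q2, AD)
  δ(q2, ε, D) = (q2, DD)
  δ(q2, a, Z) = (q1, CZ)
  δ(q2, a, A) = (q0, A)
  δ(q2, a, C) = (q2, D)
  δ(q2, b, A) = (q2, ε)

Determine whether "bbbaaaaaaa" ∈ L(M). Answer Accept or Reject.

Accept

(q0, bbbaaaaaaa, Z)
  read b, top Z: go to q0, push CZ → (q0, bbaaaaaaa, CZ)
  read b, top C: go to q2, push A → (q2, baaaaaaa, AZ)
  read b, top A: go to q2, push ε → (q2, aaaaaaa, Z)
  read a, top Z: go to q1, push CZ → (q1, aaaaaa, CZ)
  read a, top C: go to q2, push ε → (q2, aaaaa, Z)
  read a, top Z: go to q1, push CZ → (q1, aaaa, CZ)
  read a, top C: go to q2, push ε → (q2, aaa, Z)
  read a, top Z: go to q1, push CZ → (q1, aa, CZ)
  read a, top C: go to q2, push ε → (q2, a, Z)
  read a, top Z: go to q1, push CZ → (q1, ε, CZ)
All input consumed; state q1 ∈ F.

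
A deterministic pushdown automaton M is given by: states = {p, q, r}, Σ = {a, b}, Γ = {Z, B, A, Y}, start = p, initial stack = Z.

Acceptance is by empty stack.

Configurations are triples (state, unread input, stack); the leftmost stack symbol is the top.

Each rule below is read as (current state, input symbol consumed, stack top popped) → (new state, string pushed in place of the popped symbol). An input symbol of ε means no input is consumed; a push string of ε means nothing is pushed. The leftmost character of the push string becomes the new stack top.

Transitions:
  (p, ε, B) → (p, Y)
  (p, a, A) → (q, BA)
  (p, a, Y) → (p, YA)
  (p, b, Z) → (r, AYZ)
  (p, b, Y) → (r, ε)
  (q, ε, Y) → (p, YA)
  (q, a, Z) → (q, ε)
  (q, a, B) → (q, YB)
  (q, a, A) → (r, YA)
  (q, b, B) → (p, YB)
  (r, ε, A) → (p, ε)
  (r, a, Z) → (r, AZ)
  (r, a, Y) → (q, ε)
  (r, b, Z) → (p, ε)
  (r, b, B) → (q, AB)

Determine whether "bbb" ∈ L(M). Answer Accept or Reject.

Accept

(p, bbb, Z) ⊢ (r, bb, AYZ) ⊢ (p, bb, YZ) ⊢ (r, b, Z) ⊢ (p, ε, ε)
All input consumed and the stack is empty.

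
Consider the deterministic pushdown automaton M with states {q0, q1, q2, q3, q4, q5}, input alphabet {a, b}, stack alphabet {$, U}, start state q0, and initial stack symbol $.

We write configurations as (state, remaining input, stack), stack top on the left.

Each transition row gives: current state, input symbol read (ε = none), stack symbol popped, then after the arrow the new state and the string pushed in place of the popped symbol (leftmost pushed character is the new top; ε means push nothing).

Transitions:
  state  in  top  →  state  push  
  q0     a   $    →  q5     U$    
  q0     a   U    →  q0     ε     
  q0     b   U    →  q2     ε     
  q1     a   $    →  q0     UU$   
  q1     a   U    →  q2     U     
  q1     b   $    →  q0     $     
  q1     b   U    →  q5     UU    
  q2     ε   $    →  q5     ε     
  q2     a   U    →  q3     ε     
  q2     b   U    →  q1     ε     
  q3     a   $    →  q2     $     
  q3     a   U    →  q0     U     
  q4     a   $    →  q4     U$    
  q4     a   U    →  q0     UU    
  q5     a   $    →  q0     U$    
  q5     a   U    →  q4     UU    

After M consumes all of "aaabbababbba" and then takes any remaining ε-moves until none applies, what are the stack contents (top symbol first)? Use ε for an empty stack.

(q0, aaabbababbba, $)
  read a, top $: go to q5, push U$ → (q5, aabbababbba, U$)
  read a, top U: go to q4, push UU → (q4, abbababbba, UU$)
  read a, top U: go to q0, push UU → (q0, bbababbba, UUU$)
  read b, top U: go to q2, push ε → (q2, bababbba, UU$)
  read b, top U: go to q1, push ε → (q1, ababbba, U$)
  read a, top U: go to q2, push U → (q2, babbba, U$)
  read b, top U: go to q1, push ε → (q1, abbba, $)
  read a, top $: go to q0, push UU$ → (q0, bbba, UU$)
  read b, top U: go to q2, push ε → (q2, bba, U$)
  read b, top U: go to q1, push ε → (q1, ba, $)
  read b, top $: go to q0, push $ → (q0, a, $)
  read a, top $: go to q5, push U$ → (q5, ε, U$)
All input consumed in state q5 with stack U$.

U$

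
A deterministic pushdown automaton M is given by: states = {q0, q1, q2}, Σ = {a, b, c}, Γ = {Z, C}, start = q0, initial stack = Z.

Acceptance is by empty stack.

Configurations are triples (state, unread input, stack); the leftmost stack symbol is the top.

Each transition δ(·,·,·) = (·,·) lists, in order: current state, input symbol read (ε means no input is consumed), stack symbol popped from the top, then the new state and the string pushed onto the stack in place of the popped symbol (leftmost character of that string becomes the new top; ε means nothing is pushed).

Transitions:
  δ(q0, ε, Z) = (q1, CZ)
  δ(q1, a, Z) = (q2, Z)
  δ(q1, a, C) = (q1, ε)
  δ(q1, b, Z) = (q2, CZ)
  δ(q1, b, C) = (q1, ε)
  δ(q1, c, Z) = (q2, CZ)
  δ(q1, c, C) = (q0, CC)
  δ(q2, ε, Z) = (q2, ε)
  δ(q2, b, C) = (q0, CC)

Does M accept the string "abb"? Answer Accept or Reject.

(q0, abb, Z)
  ε-move, top Z: go to q1, push CZ → (q1, abb, CZ)
  read a, top C: go to q1, push ε → (q1, bb, Z)
  read b, top Z: go to q2, push CZ → (q2, b, CZ)
  read b, top C: go to q0, push CC → (q0, ε, CCZ)
All input consumed; stack is CCZ, not empty, and no further ε-move applies.

Reject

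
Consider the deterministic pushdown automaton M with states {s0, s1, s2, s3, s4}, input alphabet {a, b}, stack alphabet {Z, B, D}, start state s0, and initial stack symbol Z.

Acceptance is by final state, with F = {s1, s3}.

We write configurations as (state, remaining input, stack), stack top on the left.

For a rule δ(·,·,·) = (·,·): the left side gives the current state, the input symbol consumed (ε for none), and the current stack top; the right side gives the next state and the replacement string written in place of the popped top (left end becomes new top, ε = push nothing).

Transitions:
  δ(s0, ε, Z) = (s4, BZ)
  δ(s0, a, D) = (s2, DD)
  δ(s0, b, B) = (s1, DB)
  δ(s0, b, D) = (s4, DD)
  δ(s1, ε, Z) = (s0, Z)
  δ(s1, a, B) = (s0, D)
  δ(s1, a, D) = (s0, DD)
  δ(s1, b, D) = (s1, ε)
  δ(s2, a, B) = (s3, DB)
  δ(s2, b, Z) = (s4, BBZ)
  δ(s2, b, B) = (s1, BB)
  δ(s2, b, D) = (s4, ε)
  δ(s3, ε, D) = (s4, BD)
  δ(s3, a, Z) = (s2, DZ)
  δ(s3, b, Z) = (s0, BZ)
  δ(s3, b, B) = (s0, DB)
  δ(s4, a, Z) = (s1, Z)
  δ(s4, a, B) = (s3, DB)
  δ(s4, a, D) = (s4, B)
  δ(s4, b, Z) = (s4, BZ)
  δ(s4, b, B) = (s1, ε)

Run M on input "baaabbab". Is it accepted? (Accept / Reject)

(s0, baaabbab, Z)
  ε-move, top Z: go to s4, push BZ → (s4, baaabbab, BZ)
  read b, top B: go to s1, push ε → (s1, aaabbab, Z)
  ε-move, top Z: go to s0, push Z → (s0, aaabbab, Z)
  ε-move, top Z: go to s4, push BZ → (s4, aaabbab, BZ)
  read a, top B: go to s3, push DB → (s3, aabbab, DBZ)
  ε-move, top D: go to s4, push BD → (s4, aabbab, BDBZ)
  read a, top B: go to s3, push DB → (s3, abbab, DBDBZ)
  ε-move, top D: go to s4, push BD → (s4, abbab, BDBDBZ)
  read a, top B: go to s3, push DB → (s3, bbab, DBDBDBZ)
  ε-move, top D: go to s4, push BD → (s4, bbab, BDBDBDBZ)
  read b, top B: go to s1, push ε → (s1, bab, DBDBDBZ)
  read b, top D: go to s1, push ε → (s1, ab, BDBDBZ)
  read a, top B: go to s0, push D → (s0, b, DDBDBZ)
  read b, top D: go to s4, push DD → (s4, ε, DDDBDBZ)
All input consumed; state s4 ∉ F and no further ε-move applies.

Reject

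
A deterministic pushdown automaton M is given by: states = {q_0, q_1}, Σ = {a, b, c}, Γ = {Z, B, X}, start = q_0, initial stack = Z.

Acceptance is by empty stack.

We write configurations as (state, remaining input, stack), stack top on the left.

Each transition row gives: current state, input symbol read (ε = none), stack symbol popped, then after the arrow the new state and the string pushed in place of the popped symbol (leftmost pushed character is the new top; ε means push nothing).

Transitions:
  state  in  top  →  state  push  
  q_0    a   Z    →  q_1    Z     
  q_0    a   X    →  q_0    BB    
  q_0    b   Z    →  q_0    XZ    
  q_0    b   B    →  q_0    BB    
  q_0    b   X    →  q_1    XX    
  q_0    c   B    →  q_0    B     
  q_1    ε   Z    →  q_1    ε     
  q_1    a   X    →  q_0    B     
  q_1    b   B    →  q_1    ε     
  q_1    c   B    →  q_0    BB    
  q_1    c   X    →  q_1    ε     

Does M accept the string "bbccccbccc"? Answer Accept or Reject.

Reject

(q_0, bbccccbccc, Z)
  read b, top Z: go to q_0, push XZ → (q_0, bccccbccc, XZ)
  read b, top X: go to q_1, push XX → (q_1, ccccbccc, XXZ)
  read c, top X: go to q_1, push ε → (q_1, cccbccc, XZ)
  read c, top X: go to q_1, push ε → (q_1, ccbccc, Z)
  ε-move, top Z: go to q_1, push ε → (q_1, ccbccc, ε)
No transition applies at (q_1, ccbccc, ε); input not fully consumed.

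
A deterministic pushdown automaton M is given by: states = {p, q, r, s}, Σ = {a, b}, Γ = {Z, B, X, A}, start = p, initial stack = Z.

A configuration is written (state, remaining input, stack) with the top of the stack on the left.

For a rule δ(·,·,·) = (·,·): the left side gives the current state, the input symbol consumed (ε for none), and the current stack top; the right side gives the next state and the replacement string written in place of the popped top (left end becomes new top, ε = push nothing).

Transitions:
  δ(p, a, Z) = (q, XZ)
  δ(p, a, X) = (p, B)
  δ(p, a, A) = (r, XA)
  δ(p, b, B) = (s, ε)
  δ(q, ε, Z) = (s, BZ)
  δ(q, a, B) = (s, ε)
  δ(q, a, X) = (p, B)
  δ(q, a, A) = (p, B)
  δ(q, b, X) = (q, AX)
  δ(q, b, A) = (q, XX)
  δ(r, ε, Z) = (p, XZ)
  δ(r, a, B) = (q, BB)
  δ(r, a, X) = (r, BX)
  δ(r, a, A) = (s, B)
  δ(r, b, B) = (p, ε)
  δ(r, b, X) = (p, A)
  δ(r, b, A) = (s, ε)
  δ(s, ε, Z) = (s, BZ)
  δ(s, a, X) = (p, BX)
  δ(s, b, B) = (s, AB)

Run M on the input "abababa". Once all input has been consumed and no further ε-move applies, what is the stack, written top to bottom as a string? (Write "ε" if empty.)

BXZ

(p, abababa, Z)
  read a, top Z: go to q, push XZ → (q, bababa, XZ)
  read b, top X: go to q, push AX → (q, ababa, AXZ)
  read a, top A: go to p, push B → (p, baba, BXZ)
  read b, top B: go to s, push ε → (s, aba, XZ)
  read a, top X: go to p, push BX → (p, ba, BXZ)
  read b, top B: go to s, push ε → (s, a, XZ)
  read a, top X: go to p, push BX → (p, ε, BXZ)
All input consumed in state p with stack BXZ.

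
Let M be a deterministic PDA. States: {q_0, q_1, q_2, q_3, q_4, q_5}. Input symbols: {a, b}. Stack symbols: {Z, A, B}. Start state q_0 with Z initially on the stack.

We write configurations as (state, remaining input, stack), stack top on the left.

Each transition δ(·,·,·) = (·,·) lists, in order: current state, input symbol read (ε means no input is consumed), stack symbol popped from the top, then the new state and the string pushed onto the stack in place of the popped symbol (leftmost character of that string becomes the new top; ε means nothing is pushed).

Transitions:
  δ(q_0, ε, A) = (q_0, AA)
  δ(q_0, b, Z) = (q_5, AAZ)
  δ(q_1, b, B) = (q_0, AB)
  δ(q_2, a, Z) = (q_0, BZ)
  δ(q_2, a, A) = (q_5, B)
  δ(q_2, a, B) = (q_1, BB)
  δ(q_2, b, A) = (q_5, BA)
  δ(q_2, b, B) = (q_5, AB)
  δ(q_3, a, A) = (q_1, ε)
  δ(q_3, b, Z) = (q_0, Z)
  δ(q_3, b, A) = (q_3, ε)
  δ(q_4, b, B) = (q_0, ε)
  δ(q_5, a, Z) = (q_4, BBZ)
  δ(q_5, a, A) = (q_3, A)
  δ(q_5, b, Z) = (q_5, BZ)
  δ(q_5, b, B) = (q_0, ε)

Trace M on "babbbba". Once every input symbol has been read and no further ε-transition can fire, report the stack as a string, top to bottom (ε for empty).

(q_0, babbbba, Z) ⊢ (q_5, abbbba, AAZ) ⊢ (q_3, bbbba, AAZ) ⊢ (q_3, bbba, AZ) ⊢ (q_3, bba, Z) ⊢ (q_0, ba, Z) ⊢ (q_5, a, AAZ) ⊢ (q_3, ε, AAZ)
All input consumed in state q_3 with stack AAZ.

AAZ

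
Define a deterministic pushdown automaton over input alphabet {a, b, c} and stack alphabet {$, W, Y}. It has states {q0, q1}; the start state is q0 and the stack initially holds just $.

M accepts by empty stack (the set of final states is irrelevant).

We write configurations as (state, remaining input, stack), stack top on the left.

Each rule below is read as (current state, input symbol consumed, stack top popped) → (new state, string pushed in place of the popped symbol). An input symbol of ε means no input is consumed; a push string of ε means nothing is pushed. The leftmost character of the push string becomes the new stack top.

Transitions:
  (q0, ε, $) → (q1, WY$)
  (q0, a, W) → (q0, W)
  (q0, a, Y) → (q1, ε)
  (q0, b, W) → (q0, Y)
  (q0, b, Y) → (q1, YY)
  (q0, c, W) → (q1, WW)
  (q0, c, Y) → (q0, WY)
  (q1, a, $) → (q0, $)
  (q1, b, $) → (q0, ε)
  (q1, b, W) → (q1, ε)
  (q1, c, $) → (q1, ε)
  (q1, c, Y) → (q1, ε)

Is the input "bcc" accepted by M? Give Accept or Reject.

(q0, bcc, $)
  ε-move, top $: go to q1, push WY$ → (q1, bcc, WY$)
  read b, top W: go to q1, push ε → (q1, cc, Y$)
  read c, top Y: go to q1, push ε → (q1, c, $)
  read c, top $: go to q1, push ε → (q1, ε, ε)
All input consumed and the stack is empty.

Accept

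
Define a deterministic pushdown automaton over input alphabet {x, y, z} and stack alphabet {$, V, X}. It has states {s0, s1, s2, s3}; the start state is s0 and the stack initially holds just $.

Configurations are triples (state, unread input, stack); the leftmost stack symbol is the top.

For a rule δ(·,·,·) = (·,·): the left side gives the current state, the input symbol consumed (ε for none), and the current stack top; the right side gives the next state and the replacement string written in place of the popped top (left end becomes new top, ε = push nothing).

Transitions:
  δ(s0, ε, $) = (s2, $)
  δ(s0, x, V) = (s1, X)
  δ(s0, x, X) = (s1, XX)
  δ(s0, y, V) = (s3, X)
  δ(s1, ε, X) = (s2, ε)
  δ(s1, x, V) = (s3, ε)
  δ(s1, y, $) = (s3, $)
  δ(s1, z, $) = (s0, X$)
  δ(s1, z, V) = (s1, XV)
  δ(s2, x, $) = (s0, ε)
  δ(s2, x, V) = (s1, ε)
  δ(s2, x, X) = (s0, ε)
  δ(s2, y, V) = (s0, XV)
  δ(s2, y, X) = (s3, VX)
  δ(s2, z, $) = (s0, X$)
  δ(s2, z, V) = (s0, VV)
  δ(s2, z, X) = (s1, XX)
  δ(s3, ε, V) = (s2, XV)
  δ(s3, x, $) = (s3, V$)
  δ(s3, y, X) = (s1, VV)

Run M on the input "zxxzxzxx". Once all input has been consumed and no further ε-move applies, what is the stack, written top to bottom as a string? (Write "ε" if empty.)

ε

(s0, zxxzxzxx, $)
  ε-move, top $: go to s2, push $ → (s2, zxxzxzxx, $)
  read z, top $: go to s0, push X$ → (s0, xxzxzxx, X$)
  read x, top X: go to s1, push XX → (s1, xzxzxx, XX$)
  ε-move, top X: go to s2, push ε → (s2, xzxzxx, X$)
  read x, top X: go to s0, push ε → (s0, zxzxx, $)
  ε-move, top $: go to s2, push $ → (s2, zxzxx, $)
  read z, top $: go to s0, push X$ → (s0, xzxx, X$)
  read x, top X: go to s1, push XX → (s1, zxx, XX$)
  ε-move, top X: go to s2, push ε → (s2, zxx, X$)
  read z, top X: go to s1, push XX → (s1, xx, XX$)
  ε-move, top X: go to s2, push ε → (s2, xx, X$)
  read x, top X: go to s0, push ε → (s0, x, $)
  ε-move, top $: go to s2, push $ → (s2, x, $)
  read x, top $: go to s0, push ε → (s0, ε, ε)
All input consumed in state s0 with stack ε.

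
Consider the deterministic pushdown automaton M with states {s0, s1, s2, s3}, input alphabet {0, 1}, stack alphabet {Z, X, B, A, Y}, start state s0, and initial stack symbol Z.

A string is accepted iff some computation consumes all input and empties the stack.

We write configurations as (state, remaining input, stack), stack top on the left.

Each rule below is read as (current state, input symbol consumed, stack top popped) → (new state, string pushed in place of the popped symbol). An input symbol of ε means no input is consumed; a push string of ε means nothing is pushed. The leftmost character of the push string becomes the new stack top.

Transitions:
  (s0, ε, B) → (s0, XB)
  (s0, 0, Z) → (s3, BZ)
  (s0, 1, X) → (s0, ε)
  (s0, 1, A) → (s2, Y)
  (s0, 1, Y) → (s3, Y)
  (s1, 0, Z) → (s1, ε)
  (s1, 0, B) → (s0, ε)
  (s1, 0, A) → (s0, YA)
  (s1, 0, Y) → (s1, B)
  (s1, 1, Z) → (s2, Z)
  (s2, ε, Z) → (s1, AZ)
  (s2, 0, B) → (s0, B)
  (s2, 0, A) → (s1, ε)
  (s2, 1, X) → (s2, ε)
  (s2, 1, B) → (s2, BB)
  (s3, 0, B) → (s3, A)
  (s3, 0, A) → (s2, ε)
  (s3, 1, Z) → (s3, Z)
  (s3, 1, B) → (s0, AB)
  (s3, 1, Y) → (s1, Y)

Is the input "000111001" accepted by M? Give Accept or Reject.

(s0, 000111001, Z) ⊢ (s3, 00111001, BZ) ⊢ (s3, 0111001, AZ) ⊢ (s2, 111001, Z) ⊢ (s1, 111001, AZ)
No transition applies at (s1, 111001, AZ); input not fully consumed.

Reject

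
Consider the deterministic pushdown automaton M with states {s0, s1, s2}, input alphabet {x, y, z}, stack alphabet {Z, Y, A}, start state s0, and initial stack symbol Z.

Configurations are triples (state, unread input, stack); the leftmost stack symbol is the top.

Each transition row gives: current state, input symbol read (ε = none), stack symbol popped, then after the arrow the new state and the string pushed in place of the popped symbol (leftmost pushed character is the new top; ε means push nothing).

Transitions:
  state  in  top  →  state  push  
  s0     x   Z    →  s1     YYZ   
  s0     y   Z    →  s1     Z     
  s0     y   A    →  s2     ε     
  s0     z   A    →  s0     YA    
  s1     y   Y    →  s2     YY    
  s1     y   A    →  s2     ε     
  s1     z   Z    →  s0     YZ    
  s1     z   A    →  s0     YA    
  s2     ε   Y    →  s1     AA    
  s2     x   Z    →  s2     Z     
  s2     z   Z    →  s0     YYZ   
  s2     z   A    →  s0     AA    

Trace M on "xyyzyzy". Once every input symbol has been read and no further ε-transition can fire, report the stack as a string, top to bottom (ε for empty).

AYYZ

(s0, xyyzyzy, Z) ⊢ (s1, yyzyzy, YYZ) ⊢ (s2, yzyzy, YYYZ) ⊢ (s1, yzyzy, AAYYZ) ⊢ (s2, zyzy, AYYZ) ⊢ (s0, yzy, AAYYZ) ⊢ (s2, zy, AYYZ) ⊢ (s0, y, AAYYZ) ⊢ (s2, ε, AYYZ)
All input consumed in state s2 with stack AYYZ.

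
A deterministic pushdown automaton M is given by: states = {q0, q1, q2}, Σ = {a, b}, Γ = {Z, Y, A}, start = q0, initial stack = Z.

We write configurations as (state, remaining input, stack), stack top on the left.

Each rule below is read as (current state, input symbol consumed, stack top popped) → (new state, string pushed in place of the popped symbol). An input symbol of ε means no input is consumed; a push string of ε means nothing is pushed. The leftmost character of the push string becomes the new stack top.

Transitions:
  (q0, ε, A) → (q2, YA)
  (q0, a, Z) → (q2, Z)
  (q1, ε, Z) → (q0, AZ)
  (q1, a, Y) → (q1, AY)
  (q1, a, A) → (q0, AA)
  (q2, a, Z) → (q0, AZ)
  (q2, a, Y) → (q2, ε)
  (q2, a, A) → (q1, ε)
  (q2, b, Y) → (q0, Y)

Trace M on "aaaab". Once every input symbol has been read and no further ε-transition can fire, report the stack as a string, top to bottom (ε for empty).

YAZ

(q0, aaaab, Z)
  read a, top Z: go to q2, push Z → (q2, aaab, Z)
  read a, top Z: go to q0, push AZ → (q0, aab, AZ)
  ε-move, top A: go to q2, push YA → (q2, aab, YAZ)
  read a, top Y: go to q2, push ε → (q2, ab, AZ)
  read a, top A: go to q1, push ε → (q1, b, Z)
  ε-move, top Z: go to q0, push AZ → (q0, b, AZ)
  ε-move, top A: go to q2, push YA → (q2, b, YAZ)
  read b, top Y: go to q0, push Y → (q0, ε, YAZ)
All input consumed in state q0 with stack YAZ.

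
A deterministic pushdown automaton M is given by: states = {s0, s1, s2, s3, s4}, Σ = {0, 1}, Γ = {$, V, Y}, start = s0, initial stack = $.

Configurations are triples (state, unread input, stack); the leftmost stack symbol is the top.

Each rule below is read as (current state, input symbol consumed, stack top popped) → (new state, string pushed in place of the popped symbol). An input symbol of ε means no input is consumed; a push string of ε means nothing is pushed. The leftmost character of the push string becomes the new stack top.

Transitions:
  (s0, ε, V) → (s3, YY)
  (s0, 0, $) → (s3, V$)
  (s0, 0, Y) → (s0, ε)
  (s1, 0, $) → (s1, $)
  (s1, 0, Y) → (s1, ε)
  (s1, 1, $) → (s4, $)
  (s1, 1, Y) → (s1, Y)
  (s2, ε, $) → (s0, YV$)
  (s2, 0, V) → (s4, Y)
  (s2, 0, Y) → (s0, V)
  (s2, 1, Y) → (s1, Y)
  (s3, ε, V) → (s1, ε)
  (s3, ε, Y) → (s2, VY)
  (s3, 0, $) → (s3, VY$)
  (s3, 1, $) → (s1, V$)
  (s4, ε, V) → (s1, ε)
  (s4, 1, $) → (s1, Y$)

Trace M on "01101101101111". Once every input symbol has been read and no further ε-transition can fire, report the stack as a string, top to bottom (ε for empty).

Y$

(s0, 01101101101111, $)
  read 0, top $: go to s3, push V$ → (s3, 1101101101111, V$)
  ε-move, top V: go to s1, push ε → (s1, 1101101101111, $)
  read 1, top $: go to s4, push $ → (s4, 101101101111, $)
  read 1, top $: go to s1, push Y$ → (s1, 01101101111, Y$)
  read 0, top Y: go to s1, push ε → (s1, 1101101111, $)
  read 1, top $: go to s4, push $ → (s4, 101101111, $)
  read 1, top $: go to s1, push Y$ → (s1, 01101111, Y$)
  read 0, top Y: go to s1, push ε → (s1, 1101111, $)
  read 1, top $: go to s4, push $ → (s4, 101111, $)
  read 1, top $: go to s1, push Y$ → (s1, 01111, Y$)
  read 0, top Y: go to s1, push ε → (s1, 1111, $)
  read 1, top $: go to s4, push $ → (s4, 111, $)
  read 1, top $: go to s1, push Y$ → (s1, 11, Y$)
  read 1, top Y: go to s1, push Y → (s1, 1, Y$)
  read 1, top Y: go to s1, push Y → (s1, ε, Y$)
All input consumed in state s1 with stack Y$.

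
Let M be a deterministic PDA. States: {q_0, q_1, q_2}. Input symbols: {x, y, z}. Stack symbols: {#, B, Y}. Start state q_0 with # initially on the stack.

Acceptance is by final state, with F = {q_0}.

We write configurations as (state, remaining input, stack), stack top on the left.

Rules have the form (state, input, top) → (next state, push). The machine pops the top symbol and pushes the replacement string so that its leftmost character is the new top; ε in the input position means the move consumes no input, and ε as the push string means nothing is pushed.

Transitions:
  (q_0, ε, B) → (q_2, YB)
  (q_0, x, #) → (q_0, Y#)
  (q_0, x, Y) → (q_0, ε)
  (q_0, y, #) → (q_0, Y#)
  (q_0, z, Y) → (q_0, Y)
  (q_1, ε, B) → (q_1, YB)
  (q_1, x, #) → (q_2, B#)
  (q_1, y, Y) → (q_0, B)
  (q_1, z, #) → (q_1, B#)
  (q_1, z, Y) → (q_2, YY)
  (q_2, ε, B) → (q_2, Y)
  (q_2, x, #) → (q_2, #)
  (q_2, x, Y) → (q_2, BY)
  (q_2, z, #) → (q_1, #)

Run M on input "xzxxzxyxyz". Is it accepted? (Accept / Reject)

Accept

(q_0, xzxxzxyxyz, #) ⊢ (q_0, zxxzxyxyz, Y#) ⊢ (q_0, xxzxyxyz, Y#) ⊢ (q_0, xzxyxyz, #) ⊢ (q_0, zxyxyz, Y#) ⊢ (q_0, xyxyz, Y#) ⊢ (q_0, yxyz, #) ⊢ (q_0, xyz, Y#) ⊢ (q_0, yz, #) ⊢ (q_0, z, Y#) ⊢ (q_0, ε, Y#)
All input consumed; state q_0 ∈ F.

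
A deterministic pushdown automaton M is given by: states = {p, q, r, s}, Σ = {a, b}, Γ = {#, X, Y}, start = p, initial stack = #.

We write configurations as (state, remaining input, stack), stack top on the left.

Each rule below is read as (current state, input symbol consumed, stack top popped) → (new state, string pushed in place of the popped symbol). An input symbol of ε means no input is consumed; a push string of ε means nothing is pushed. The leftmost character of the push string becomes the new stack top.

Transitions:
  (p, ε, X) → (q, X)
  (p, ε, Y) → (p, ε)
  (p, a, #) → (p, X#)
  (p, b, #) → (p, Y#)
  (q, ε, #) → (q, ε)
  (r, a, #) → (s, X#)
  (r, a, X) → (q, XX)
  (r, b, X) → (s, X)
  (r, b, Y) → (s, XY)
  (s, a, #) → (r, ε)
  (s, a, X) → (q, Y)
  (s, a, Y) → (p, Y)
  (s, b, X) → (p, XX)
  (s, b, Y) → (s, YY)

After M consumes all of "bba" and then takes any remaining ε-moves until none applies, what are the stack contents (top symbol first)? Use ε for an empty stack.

(p, bba, #) ⊢ (p, ba, Y#) ⊢ (p, ba, #) ⊢ (p, a, Y#) ⊢ (p, a, #) ⊢ (p, ε, X#) ⊢ (q, ε, X#)
All input consumed in state q with stack X#.

X#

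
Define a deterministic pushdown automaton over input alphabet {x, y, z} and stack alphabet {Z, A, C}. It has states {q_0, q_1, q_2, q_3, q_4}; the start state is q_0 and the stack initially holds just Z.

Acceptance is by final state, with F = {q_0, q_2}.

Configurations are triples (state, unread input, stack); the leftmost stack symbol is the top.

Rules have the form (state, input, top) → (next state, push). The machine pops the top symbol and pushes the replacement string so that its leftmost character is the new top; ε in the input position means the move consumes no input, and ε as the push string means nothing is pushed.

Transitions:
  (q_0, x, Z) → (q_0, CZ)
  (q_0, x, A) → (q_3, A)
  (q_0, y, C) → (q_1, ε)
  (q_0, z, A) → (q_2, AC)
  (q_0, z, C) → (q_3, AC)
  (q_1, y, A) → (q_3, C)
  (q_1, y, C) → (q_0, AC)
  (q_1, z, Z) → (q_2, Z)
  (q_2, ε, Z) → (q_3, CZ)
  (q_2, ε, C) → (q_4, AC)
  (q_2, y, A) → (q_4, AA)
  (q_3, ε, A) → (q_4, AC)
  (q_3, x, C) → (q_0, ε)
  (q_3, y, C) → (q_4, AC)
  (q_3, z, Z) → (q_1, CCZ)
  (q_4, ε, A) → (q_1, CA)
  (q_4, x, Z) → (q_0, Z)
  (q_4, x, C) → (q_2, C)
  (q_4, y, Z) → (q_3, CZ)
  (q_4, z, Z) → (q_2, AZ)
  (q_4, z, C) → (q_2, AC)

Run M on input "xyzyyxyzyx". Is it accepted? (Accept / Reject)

(q_0, xyzyyxyzyx, Z)
  read x, top Z: go to q_0, push CZ → (q_0, yzyyxyzyx, CZ)
  read y, top C: go to q_1, push ε → (q_1, zyyxyzyx, Z)
  read z, top Z: go to q_2, push Z → (q_2, yyxyzyx, Z)
  ε-move, top Z: go to q_3, push CZ → (q_3, yyxyzyx, CZ)
  read y, top C: go to q_4, push AC → (q_4, yxyzyx, ACZ)
  ε-move, top A: go to q_1, push CA → (q_1, yxyzyx, CACZ)
  read y, top C: go to q_0, push AC → (q_0, xyzyx, ACACZ)
  read x, top A: go to q_3, push A → (q_3, yzyx, ACACZ)
  ε-move, top A: go to q_4, push AC → (q_4, yzyx, ACCACZ)
  ε-move, top A: go to q_1, push CA → (q_1, yzyx, CACCACZ)
  read y, top C: go to q_0, push AC → (q_0, zyx, ACACCACZ)
  read z, top A: go to q_2, push AC → (q_2, yx, ACCACCACZ)
  read y, top A: go to q_4, push AA → (q_4, x, AACCACCACZ)
  ε-move, top A: go to q_1, push CA → (q_1, x, CAACCACCACZ)
No transition applies at (q_1, x, CAACCACCACZ); input not fully consumed.

Reject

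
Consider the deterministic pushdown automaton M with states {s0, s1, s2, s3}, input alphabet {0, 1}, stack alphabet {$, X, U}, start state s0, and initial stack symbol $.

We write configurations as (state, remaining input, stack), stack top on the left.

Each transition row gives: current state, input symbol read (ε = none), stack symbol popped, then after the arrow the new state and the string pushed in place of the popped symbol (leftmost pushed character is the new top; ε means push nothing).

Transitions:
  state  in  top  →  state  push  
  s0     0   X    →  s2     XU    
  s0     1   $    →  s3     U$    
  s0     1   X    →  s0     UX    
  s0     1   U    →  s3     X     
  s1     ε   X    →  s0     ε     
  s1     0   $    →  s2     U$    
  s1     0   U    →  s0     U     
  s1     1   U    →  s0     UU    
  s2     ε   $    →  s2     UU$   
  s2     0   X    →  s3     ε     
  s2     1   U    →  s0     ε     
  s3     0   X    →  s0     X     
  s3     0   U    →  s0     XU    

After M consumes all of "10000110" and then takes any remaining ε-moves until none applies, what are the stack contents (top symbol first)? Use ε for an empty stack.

(s0, 10000110, $) ⊢ (s3, 0000110, U$) ⊢ (s0, 000110, XU$) ⊢ (s2, 00110, XUU$) ⊢ (s3, 0110, UU$) ⊢ (s0, 110, XUU$) ⊢ (s0, 10, UXUU$) ⊢ (s3, 0, XXUU$) ⊢ (s0, ε, XXUU$)
All input consumed in state s0 with stack XXUU$.

XXUU$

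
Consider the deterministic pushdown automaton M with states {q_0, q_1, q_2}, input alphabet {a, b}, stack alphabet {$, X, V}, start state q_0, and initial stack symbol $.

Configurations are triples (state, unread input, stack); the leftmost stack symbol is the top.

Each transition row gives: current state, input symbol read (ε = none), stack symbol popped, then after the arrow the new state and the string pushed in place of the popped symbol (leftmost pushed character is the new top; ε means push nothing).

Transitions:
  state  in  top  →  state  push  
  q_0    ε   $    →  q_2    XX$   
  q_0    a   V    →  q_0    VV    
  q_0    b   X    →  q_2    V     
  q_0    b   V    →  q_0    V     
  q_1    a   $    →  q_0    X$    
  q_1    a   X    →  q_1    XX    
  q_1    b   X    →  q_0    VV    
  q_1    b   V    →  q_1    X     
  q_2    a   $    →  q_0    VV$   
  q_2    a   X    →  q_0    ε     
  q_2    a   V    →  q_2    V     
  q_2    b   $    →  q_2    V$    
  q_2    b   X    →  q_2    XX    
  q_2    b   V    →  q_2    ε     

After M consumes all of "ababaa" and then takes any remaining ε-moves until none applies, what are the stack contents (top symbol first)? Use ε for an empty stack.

VVV$

(q_0, ababaa, $) ⊢ (q_2, ababaa, XX$) ⊢ (q_0, babaa, X$) ⊢ (q_2, abaa, V$) ⊢ (q_2, baa, V$) ⊢ (q_2, aa, $) ⊢ (q_0, a, VV$) ⊢ (q_0, ε, VVV$)
All input consumed in state q_0 with stack VVV$.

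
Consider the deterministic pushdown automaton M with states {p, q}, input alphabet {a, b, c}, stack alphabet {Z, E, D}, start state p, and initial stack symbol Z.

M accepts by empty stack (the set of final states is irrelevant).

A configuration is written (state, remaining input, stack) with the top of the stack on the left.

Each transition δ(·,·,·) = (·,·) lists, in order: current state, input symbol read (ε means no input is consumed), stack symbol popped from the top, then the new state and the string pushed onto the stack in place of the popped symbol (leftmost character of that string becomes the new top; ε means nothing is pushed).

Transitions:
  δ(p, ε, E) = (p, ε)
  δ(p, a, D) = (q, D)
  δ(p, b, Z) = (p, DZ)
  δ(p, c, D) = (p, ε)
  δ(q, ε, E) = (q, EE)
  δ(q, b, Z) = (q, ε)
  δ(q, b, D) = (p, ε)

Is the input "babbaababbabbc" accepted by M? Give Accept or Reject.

(p, babbaababbabbc, Z)
  read b, top Z: go to p, push DZ → (p, abbaababbabbc, DZ)
  read a, top D: go to q, push D → (q, bbaababbabbc, DZ)
  read b, top D: go to p, push ε → (p, baababbabbc, Z)
  read b, top Z: go to p, push DZ → (p, aababbabbc, DZ)
  read a, top D: go to q, push D → (q, ababbabbc, DZ)
No transition applies at (q, ababbabbc, DZ); input not fully consumed.

Reject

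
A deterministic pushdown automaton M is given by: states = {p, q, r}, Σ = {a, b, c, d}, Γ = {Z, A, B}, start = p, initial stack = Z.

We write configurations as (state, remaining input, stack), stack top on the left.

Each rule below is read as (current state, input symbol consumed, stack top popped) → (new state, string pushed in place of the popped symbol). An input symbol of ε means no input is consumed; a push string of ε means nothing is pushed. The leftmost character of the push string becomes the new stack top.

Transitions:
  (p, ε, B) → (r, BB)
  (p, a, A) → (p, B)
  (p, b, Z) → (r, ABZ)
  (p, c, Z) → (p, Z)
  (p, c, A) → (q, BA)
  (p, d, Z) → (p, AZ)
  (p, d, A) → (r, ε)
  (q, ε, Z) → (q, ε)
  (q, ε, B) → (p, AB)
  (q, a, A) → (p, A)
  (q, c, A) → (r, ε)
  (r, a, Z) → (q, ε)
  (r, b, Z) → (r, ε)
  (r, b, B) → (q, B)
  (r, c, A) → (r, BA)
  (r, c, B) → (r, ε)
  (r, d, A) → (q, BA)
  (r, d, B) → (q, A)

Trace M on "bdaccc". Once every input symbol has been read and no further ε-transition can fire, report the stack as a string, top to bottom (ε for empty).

(p, bdaccc, Z)
  read b, top Z: go to r, push ABZ → (r, daccc, ABZ)
  read d, top A: go to q, push BA → (q, accc, BABZ)
  ε-move, top B: go to p, push AB → (p, accc, ABABZ)
  read a, top A: go to p, push B → (p, ccc, BBABZ)
  ε-move, top B: go to r, push BB → (r, ccc, BBBABZ)
  read c, top B: go to r, push ε → (r, cc, BBABZ)
  read c, top B: go to r, push ε → (r, c, BABZ)
  read c, top B: go to r, push ε → (r, ε, ABZ)
All input consumed in state r with stack ABZ.

ABZ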